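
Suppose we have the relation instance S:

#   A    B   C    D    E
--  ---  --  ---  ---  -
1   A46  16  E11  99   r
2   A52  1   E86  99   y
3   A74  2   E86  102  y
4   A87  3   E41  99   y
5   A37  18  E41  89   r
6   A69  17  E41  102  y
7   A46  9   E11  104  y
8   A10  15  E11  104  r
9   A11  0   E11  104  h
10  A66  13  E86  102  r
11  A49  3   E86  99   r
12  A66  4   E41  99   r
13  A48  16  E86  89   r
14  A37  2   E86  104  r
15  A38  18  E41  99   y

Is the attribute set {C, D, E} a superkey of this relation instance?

Rows 4 and 15 have the same {C, D, E} value (C=E41, D=99, E=y) but are distinct tuples, so {C, D, E} does not determine every attribute — not a superkey.

No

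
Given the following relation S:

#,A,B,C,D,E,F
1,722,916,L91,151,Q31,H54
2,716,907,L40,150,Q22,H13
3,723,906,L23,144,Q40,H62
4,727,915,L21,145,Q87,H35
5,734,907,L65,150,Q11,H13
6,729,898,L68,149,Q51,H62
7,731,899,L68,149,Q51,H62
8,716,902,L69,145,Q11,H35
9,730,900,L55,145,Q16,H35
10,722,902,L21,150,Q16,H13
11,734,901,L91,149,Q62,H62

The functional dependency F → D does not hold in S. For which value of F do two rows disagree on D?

H62

F=H54: row 1 → D = 151 ✓
F=H13: rows 2, 5, 10 → D = 150, 150, 150 ✓
F=H62: rows 3, 6, 7, 11 → D takes values {144, 149} — violation
F=H35: rows 4, 8, 9 → D = 145, 145, 145 ✓
The only F value with inconsistent D is F=H62.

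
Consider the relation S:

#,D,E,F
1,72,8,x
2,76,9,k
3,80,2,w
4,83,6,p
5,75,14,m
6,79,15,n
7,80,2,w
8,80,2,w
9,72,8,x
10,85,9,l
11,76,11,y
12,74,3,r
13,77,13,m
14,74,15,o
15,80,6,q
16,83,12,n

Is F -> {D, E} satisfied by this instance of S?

No

F=x: rows 1, 9 → {D,E} = (72, 8), (72, 8) ✓
F=k: row 2 → {D,E} = (76, 9) ✓
F=w: rows 3, 7, 8 → {D,E} = (80, 2), (80, 2), (80, 2) ✓
F=p: row 4 → {D,E} = (83, 6) ✓
F=m: rows 5, 13 → {D,E} takes values {(75, 14), (77, 13)} — violation
F=n: rows 6, 16 → {D,E} takes values {(79, 15), (83, 12)} — violation
F=l: row 10 → {D,E} = (85, 9) ✓
F=y: row 11 → {D,E} = (76, 11) ✓
F=r: row 12 → {D,E} = (74, 3) ✓
F=o: row 14 → {D,E} = (74, 15) ✓
F=q: row 15 → {D,E} = (80, 6) ✓
Two rows agree on F but differ on {D, E}, so F -> {D, E} does not hold.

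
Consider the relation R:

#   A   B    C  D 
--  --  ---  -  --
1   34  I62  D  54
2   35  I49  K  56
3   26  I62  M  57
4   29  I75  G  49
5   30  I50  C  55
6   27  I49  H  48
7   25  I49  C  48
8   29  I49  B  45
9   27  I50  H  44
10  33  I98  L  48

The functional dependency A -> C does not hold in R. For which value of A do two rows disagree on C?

29

A=34: row 1 → C = D ✓
A=35: row 2 → C = K ✓
A=26: row 3 → C = M ✓
A=29: rows 4, 8 → C takes values {G, B} — violation
A=30: row 5 → C = C ✓
A=27: rows 6, 9 → C = H, H ✓
A=25: row 7 → C = C ✓
A=33: row 10 → C = L ✓
The only A value with inconsistent C is A=29.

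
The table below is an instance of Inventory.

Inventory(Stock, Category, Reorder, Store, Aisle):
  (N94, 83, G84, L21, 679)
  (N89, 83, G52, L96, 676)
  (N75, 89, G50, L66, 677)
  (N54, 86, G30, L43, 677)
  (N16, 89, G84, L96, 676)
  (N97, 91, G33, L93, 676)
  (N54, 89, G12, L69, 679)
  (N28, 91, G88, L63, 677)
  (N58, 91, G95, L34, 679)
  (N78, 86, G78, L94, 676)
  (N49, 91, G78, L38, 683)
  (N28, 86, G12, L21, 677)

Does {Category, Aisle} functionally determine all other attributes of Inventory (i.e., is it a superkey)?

No

Two distinct rows share (Category=86, Aisle=677), so {Category, Aisle} does not determine every attribute — not a superkey.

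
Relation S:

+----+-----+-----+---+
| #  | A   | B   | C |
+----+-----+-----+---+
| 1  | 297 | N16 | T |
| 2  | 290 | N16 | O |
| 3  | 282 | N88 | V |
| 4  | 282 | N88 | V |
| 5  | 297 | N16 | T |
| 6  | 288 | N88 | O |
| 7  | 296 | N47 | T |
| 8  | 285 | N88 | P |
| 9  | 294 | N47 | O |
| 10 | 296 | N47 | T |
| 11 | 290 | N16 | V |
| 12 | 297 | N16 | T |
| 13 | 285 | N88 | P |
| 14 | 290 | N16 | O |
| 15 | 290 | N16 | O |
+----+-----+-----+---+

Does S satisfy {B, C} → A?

Yes

(B=N16, C=T): rows 1, 5, 12 → A = 297, 297, 297 ✓
(B=N16, C=O): rows 2, 14, 15 → A = 290, 290, 290 ✓
(B=N88, C=V): rows 3, 4 → A = 282, 282 ✓
(B=N88, C=O): row 6 → A = 288 ✓
(B=N47, C=T): rows 7, 10 → A = 296, 296 ✓
(B=N88, C=P): rows 8, 13 → A = 285, 285 ✓
(B=N47, C=O): row 9 → A = 294 ✓
(B=N16, C=V): row 11 → A = 290 ✓
Every {B, C} value is associated with a single A value, so {B, C} → A holds.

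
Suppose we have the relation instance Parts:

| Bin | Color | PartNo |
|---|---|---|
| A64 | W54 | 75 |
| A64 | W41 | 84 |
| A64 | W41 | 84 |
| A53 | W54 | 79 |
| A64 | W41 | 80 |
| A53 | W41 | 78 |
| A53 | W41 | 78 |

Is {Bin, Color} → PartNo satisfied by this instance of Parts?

(Bin=A64, Color=W54): 1 row → PartNo = 75 ✓
(Bin=A64, Color=W41): 3 rows → PartNo takes values {84, 80} — violation
(Bin=A53, Color=W54): 1 row → PartNo = 79 ✓
(Bin=A53, Color=W41): 2 rows → PartNo = 78, 78 ✓
Two rows agree on {Bin, Color} but differ on PartNo, so {Bin, Color} → PartNo does not hold.

No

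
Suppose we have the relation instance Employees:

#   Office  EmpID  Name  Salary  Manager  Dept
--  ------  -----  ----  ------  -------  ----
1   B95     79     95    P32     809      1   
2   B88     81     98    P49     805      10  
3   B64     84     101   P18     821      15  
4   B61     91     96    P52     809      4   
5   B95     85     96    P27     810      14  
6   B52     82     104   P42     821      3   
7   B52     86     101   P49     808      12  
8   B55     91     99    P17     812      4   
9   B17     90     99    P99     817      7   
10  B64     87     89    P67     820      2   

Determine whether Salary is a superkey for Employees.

No

Rows 2 and 7 have the same Salary value Salary=P49 but are distinct tuples, so Salary does not determine every attribute — not a superkey.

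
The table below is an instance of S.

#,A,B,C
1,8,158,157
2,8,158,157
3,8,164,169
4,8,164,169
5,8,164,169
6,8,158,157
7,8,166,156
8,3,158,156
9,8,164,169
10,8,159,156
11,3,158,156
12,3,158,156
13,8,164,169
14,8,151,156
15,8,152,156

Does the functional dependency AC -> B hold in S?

(A=8, C=157): rows 1, 2, 6 → B = 158, 158, 158 ✓
(A=8, C=169): rows 3, 4, 5, 9, 13 → B = 164, 164, 164, 164, 164 ✓
(A=8, C=156): rows 7, 10, 14, 15 → B takes values {166, 159, 151, 152} — violation
(A=3, C=156): rows 8, 11, 12 → B = 158, 158, 158 ✓
Two rows agree on AC but differ on B, so AC -> B does not hold.

No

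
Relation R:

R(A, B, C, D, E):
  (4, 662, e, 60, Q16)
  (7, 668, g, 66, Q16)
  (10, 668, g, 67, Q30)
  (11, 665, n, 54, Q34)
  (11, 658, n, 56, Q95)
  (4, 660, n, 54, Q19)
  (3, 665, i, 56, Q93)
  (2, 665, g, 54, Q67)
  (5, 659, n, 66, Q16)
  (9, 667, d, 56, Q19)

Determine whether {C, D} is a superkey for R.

No

Two distinct rows share (C=n, D=54), so {C, D} does not determine every attribute — not a superkey.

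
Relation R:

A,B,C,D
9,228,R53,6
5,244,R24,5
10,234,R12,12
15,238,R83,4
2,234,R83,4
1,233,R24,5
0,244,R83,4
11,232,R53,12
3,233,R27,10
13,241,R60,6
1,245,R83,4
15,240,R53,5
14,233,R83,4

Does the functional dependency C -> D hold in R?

C=R53: 3 rows → D takes values {6, 12, 5} — violation
C=R24: 2 rows → D = 5, 5 ✓
C=R12: 1 row → D = 12 ✓
C=R83: 5 rows → D = 4, 4, 4, 4, 4 ✓
C=R27: 1 row → D = 10 ✓
C=R60: 1 row → D = 6 ✓
Two rows agree on C but differ on D, so C -> D does not hold.

No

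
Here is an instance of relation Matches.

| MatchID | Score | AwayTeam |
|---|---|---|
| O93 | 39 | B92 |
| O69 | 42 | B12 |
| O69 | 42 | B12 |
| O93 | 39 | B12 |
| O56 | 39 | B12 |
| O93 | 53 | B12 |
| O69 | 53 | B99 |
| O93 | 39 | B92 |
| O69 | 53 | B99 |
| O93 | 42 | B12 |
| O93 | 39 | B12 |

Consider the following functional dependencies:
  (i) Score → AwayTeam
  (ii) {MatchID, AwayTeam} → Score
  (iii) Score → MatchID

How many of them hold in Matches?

0

(i) Score → AwayTeam: Score=39: 5 rows → AwayTeam takes values {B92, B12} — violation; Score=53: 3 rows → AwayTeam takes values {B12, B99} — violation — fails.
(ii) {MatchID, AwayTeam} → Score: (MatchID=O93, AwayTeam=B12): 4 rows → Score takes values {39, 53, 42} — violation — fails.
(iii) Score → MatchID: Score=39: 5 rows → MatchID takes values {O93, O56} — violation; Score=42: 3 rows → MatchID takes values {O69, O93} — violation; Score=53: 3 rows → MatchID takes values {O93, O69} — violation — fails.
None of the 3 dependencies hold.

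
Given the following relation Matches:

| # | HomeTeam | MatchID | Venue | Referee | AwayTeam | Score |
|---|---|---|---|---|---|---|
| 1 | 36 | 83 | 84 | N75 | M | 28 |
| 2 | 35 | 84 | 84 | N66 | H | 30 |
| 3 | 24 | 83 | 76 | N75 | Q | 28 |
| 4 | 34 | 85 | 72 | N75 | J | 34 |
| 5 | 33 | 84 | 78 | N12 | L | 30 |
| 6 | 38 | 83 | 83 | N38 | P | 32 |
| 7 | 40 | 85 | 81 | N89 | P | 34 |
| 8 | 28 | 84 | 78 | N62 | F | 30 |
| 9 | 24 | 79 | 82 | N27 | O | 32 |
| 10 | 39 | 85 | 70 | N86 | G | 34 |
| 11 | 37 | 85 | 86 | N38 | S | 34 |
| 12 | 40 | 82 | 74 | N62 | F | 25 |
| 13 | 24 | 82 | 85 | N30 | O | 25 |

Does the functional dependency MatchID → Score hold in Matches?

No

MatchID=83: rows 1, 3, 6 → Score takes values {28, 32} — violation
MatchID=84: rows 2, 5, 8 → Score = 30, 30, 30 ✓
MatchID=85: rows 4, 7, 10, 11 → Score = 34, 34, 34, 34 ✓
MatchID=79: row 9 → Score = 32 ✓
MatchID=82: rows 12, 13 → Score = 25, 25 ✓
Two rows agree on MatchID but differ on Score, so MatchID → Score does not hold.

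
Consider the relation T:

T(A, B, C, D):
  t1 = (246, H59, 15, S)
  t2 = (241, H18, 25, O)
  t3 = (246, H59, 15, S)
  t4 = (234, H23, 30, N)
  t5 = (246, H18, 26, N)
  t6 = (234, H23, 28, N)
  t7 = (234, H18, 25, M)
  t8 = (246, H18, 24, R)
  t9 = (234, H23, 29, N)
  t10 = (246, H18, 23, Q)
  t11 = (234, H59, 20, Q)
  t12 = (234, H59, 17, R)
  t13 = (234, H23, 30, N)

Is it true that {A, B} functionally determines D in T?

No

(A=246, B=H59): rows 1, 3 → D = S, S ✓
(A=241, B=H18): row 2 → D = O ✓
(A=234, B=H23): rows 4, 6, 9, 13 → D = N, N, N, N ✓
(A=246, B=H18): rows 5, 8, 10 → D takes values {N, R, Q} — violation
(A=234, B=H18): row 7 → D = M ✓
(A=234, B=H59): rows 11, 12 → D takes values {Q, R} — violation
Two rows agree on {A, B} but differ on D, so {A, B} -> D does not hold.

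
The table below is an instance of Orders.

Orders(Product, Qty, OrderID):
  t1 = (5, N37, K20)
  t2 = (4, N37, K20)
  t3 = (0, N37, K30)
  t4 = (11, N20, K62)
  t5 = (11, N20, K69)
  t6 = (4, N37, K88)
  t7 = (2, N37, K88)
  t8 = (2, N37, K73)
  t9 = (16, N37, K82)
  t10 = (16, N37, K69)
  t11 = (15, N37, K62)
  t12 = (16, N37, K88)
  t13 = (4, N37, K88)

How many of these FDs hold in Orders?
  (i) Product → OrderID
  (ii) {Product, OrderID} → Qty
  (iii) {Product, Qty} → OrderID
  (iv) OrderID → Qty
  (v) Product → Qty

(i) Product → OrderID: Product=4: rows 2, 6, 13 → OrderID takes values {K20, K88} — violation; Product=11: rows 4, 5 → OrderID takes values {K62, K69} — violation; Product=2: rows 7, 8 → OrderID takes values {K88, K73} — violation; Product=16: rows 9, 10, 12 → OrderID takes values {K82, K69, K88} — violation — fails.
(ii) {Product, OrderID} → Qty: every LHS value maps to a single RHS value — holds.
(iii) {Product, Qty} → OrderID: (Product=4, Qty=N37): rows 2, 6, 13 → OrderID takes values {K20, K88} — violation; (Product=11, Qty=N20): rows 4, 5 → OrderID takes values {K62, K69} — violation; (Product=2, Qty=N37): rows 7, 8 → OrderID takes values {K88, K73} — violation; (Product=16, Qty=N37): rows 9, 10, 12 → OrderID takes values {K82, K69, K88} — violation — fails.
(iv) OrderID → Qty: OrderID=K62: rows 4, 11 → Qty takes values {N20, N37} — violation; OrderID=K69: rows 5, 10 → Qty takes values {N20, N37} — violation — fails.
(v) Product → Qty: every LHS value maps to a single RHS value — holds.
2 of the 5 dependencies hold.

2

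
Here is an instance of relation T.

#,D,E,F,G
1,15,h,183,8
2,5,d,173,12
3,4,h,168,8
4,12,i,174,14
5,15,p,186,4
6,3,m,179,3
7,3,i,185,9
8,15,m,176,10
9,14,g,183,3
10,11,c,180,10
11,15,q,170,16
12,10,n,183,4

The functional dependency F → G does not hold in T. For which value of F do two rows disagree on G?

183

F=183: rows 1, 9, 12 → G takes values {8, 3, 4} — violation
F=173: row 2 → G = 12 ✓
F=168: row 3 → G = 8 ✓
F=174: row 4 → G = 14 ✓
F=186: row 5 → G = 4 ✓
F=179: row 6 → G = 3 ✓
F=185: row 7 → G = 9 ✓
F=176: row 8 → G = 10 ✓
F=180: row 10 → G = 10 ✓
F=170: row 11 → G = 16 ✓
The only F value with inconsistent G is F=183.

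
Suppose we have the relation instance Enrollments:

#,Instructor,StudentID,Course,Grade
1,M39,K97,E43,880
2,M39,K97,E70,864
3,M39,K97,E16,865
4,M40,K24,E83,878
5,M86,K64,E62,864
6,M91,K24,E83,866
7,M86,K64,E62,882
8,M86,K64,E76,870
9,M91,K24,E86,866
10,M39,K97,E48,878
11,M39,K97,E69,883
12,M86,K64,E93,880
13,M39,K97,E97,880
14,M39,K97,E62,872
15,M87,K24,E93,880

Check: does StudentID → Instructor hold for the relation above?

StudentID=K97: rows 1, 2, 3, 10, 11, 13, 14 → Instructor = M39, M39, M39, M39, M39, M39, M39 ✓
StudentID=K24: rows 4, 6, 9, 15 → Instructor takes values {M40, M91, M87} — violation
StudentID=K64: rows 5, 7, 8, 12 → Instructor = M86, M86, M86, M86 ✓
Two rows agree on StudentID but differ on Instructor, so StudentID → Instructor does not hold.

No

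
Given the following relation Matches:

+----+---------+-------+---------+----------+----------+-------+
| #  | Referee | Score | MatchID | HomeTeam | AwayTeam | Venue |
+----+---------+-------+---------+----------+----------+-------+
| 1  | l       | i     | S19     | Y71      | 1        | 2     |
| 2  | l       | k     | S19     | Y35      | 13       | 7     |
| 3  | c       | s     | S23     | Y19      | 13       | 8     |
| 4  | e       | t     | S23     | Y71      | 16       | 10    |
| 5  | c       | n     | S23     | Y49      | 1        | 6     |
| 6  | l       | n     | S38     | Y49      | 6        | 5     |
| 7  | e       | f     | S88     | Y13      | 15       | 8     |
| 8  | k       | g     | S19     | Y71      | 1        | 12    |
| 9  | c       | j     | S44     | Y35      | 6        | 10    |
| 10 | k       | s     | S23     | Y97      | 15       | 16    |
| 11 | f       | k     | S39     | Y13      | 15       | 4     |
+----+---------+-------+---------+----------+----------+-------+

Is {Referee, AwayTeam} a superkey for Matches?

All 11 rows have distinct {Referee, AwayTeam} values, so {Referee, AwayTeam} → (all attributes) holds and {Referee, AwayTeam} is a superkey.

Yes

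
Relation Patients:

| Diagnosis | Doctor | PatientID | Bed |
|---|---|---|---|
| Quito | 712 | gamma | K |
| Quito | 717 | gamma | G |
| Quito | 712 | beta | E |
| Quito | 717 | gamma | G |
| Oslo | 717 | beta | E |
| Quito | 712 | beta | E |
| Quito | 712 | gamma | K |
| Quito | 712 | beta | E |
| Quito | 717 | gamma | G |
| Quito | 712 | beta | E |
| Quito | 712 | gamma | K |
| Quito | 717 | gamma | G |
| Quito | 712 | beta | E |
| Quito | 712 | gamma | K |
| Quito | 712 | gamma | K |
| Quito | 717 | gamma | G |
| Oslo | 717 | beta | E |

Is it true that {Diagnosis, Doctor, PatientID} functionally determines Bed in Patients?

Yes

(Diagnosis=Quito, Doctor=712, PatientID=gamma): 5 rows → Bed = K, K, K, K, K ✓
(Diagnosis=Quito, Doctor=717, PatientID=gamma): 5 rows → Bed = G, G, G, G, G ✓
(Diagnosis=Quito, Doctor=712, PatientID=beta): 5 rows → Bed = E, E, E, E, E ✓
(Diagnosis=Oslo, Doctor=717, PatientID=beta): 2 rows → Bed = E, E ✓
Every {Diagnosis, Doctor, PatientID} value is associated with a single Bed value, so {Diagnosis, Doctor, PatientID} -> Bed holds.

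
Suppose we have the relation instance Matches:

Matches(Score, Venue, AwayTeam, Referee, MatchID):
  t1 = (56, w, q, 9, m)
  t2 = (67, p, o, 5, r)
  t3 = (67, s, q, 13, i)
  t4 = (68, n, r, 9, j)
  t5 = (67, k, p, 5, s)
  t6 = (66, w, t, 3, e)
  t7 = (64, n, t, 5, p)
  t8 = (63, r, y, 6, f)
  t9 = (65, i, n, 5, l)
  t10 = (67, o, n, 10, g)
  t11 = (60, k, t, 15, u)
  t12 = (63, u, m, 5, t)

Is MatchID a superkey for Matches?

All 12 rows have distinct MatchID values, so MatchID → (all attributes) holds and MatchID is a superkey.

Yes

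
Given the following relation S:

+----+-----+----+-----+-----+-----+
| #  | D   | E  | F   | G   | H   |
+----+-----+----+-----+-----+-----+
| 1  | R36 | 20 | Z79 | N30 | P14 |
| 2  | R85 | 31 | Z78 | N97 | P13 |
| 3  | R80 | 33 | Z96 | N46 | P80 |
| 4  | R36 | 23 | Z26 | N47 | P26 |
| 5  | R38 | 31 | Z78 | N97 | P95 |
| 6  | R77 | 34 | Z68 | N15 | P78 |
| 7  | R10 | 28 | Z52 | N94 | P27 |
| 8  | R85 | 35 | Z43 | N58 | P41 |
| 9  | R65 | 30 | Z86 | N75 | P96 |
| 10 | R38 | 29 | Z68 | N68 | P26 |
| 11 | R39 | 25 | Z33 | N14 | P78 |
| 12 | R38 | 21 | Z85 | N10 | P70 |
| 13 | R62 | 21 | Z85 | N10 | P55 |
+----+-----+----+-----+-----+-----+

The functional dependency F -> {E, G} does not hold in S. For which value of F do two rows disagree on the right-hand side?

F=Z79: row 1 → {E,G} = (20, N30) ✓
F=Z78: rows 2, 5 → {E,G} = (31, N97), (31, N97) ✓
F=Z96: row 3 → {E,G} = (33, N46) ✓
F=Z26: row 4 → {E,G} = (23, N47) ✓
F=Z68: rows 6, 10 → {E,G} takes values {(34, N15), (29, N68)} — violation
F=Z52: row 7 → {E,G} = (28, N94) ✓
F=Z43: row 8 → {E,G} = (35, N58) ✓
F=Z86: row 9 → {E,G} = (30, N75) ✓
F=Z33: row 11 → {E,G} = (25, N14) ✓
F=Z85: rows 12, 13 → {E,G} = (21, N10), (21, N10) ✓
The only F value with inconsistent RHS is F=Z68.

Z68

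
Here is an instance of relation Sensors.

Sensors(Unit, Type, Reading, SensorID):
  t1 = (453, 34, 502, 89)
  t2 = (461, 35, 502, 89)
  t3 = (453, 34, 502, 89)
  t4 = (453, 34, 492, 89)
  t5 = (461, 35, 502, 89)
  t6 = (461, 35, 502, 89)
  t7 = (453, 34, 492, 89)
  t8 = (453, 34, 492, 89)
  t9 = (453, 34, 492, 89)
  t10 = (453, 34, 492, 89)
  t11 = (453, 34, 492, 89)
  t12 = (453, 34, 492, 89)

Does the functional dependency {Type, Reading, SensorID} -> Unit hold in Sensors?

(Type=34, Reading=502, SensorID=89): rows 1, 3 → Unit = 453, 453 ✓
(Type=35, Reading=502, SensorID=89): rows 2, 5, 6 → Unit = 461, 461, 461 ✓
(Type=34, Reading=492, SensorID=89): rows 4, 7, 8, 9, 10, 11, 12 → Unit = 453, 453, 453, 453, 453, 453, 453 ✓
Every {Type, Reading, SensorID} value is associated with a single Unit value, so {Type, Reading, SensorID} -> Unit holds.

Yes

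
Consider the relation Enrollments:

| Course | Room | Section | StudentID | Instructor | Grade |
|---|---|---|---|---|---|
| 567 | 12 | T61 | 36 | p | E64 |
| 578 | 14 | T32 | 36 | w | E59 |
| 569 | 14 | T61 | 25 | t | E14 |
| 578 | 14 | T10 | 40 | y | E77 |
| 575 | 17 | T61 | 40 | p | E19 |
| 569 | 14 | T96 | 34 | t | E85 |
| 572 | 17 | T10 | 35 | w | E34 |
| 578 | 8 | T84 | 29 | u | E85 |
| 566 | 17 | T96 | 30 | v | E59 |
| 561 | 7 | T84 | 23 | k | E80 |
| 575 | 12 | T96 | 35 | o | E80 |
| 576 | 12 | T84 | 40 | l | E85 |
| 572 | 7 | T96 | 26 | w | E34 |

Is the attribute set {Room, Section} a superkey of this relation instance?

Yes

All 13 rows have distinct {Room, Section} values, so {Room, Section} → (all attributes) holds and {Room, Section} is a superkey.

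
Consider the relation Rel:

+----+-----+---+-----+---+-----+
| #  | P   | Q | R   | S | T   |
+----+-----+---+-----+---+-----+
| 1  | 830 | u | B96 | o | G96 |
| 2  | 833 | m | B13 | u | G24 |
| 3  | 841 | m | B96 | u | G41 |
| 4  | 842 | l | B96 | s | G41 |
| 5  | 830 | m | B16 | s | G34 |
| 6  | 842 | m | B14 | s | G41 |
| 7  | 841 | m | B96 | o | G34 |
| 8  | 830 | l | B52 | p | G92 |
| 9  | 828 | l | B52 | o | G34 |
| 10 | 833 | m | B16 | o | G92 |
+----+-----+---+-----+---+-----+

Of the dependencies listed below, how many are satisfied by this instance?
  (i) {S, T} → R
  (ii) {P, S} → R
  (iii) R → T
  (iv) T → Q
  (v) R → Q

(i) {S, T} → R: (S=s, T=G41): rows 4, 6 → R takes values {B96, B14} — violation; (S=o, T=G34): rows 7, 9 → R takes values {B96, B52} — violation — fails.
(ii) {P, S} → R: (P=842, S=s): rows 4, 6 → R takes values {B96, B14} — violation — fails.
(iii) R → T: R=B96: rows 1, 3, 4, 7 → T takes values {G96, G41, G34} — violation; R=B16: rows 5, 10 → T takes values {G34, G92} — violation; R=B52: rows 8, 9 → T takes values {G92, G34} — violation — fails.
(iv) T → Q: T=G41: rows 3, 4, 6 → Q takes values {m, l} — violation; T=G34: rows 5, 7, 9 → Q takes values {m, l} — violation; T=G92: rows 8, 10 → Q takes values {l, m} — violation — fails.
(v) R → Q: R=B96: rows 1, 3, 4, 7 → Q takes values {u, m, l} — violation — fails.
None of the 5 dependencies hold.

0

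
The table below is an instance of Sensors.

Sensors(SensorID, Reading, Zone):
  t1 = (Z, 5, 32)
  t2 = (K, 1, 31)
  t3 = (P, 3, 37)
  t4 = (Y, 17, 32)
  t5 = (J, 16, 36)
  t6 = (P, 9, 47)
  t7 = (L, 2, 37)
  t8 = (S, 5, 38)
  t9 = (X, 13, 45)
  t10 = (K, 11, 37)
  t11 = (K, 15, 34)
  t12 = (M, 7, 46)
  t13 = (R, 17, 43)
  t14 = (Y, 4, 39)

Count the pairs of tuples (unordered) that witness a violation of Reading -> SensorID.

Reading=5: violating pairs (1,8) — 1 pair.
Reading=17: violating pairs (4,13) — 1 pair.

2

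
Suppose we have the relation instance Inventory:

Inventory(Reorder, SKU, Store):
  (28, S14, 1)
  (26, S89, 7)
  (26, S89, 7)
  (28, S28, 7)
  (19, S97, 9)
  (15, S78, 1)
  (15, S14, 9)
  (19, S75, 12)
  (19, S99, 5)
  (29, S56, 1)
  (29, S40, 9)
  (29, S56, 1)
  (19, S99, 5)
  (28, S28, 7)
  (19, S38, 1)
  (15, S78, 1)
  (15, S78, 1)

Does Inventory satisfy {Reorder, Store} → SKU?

(Reorder=28, Store=1): 1 row → SKU = S14 ✓
(Reorder=26, Store=7): 2 rows → SKU = S89, S89 ✓
(Reorder=28, Store=7): 2 rows → SKU = S28, S28 ✓
(Reorder=19, Store=9): 1 row → SKU = S97 ✓
(Reorder=15, Store=1): 3 rows → SKU = S78, S78, S78 ✓
(Reorder=15, Store=9): 1 row → SKU = S14 ✓
(Reorder=19, Store=12): 1 row → SKU = S75 ✓
(Reorder=19, Store=5): 2 rows → SKU = S99, S99 ✓
(Reorder=29, Store=1): 2 rows → SKU = S56, S56 ✓
(Reorder=29, Store=9): 1 row → SKU = S40 ✓
(Reorder=19, Store=1): 1 row → SKU = S38 ✓
Every {Reorder, Store} value is associated with a single SKU value, so {Reorder, Store} → SKU holds.

Yes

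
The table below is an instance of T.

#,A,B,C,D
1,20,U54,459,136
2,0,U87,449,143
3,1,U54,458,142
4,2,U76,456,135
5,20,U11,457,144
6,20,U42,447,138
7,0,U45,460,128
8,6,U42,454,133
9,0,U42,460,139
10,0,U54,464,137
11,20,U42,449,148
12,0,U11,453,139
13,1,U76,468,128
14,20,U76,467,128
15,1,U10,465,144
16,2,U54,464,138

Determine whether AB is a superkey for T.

Rows 6 and 11 have the same AB value (A=20, B=U42) but are distinct tuples, so AB does not determine every attribute — not a superkey.

No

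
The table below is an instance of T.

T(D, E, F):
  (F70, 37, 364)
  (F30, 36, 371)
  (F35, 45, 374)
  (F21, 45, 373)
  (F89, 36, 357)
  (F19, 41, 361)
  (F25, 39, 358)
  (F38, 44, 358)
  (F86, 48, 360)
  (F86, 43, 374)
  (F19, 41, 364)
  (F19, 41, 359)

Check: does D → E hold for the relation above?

D=F70: 1 row → E = 37 ✓
D=F30: 1 row → E = 36 ✓
D=F35: 1 row → E = 45 ✓
D=F21: 1 row → E = 45 ✓
D=F89: 1 row → E = 36 ✓
D=F19: 3 rows → E = 41, 41, 41 ✓
D=F25: 1 row → E = 39 ✓
D=F38: 1 row → E = 44 ✓
D=F86: 2 rows → E takes values {48, 43} — violation
Two rows agree on D but differ on E, so D → E does not hold.

No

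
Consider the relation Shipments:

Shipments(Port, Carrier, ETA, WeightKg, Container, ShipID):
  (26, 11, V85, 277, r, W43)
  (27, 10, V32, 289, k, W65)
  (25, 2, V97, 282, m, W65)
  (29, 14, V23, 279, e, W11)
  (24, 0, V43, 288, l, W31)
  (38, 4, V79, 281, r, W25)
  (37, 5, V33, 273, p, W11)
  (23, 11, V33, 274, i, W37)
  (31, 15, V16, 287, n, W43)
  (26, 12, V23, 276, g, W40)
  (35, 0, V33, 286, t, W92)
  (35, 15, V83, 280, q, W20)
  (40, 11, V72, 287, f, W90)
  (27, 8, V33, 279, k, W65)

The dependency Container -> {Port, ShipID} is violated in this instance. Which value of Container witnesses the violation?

r

Container=r: 2 rows → {Port,ShipID} takes values {(26, W43), (38, W25)} — violation
Container=k: 2 rows → {Port,ShipID} = (27, W65), (27, W65) ✓
Container=m: 1 row → {Port,ShipID} = (25, W65) ✓
Container=e: 1 row → {Port,ShipID} = (29, W11) ✓
Container=l: 1 row → {Port,ShipID} = (24, W31) ✓
Container=p: 1 row → {Port,ShipID} = (37, W11) ✓
Container=i: 1 row → {Port,ShipID} = (23, W37) ✓
Container=n: 1 row → {Port,ShipID} = (31, W43) ✓
Container=g: 1 row → {Port,ShipID} = (26, W40) ✓
Container=t: 1 row → {Port,ShipID} = (35, W92) ✓
Container=q: 1 row → {Port,ShipID} = (35, W20) ✓
Container=f: 1 row → {Port,ShipID} = (40, W90) ✓
The only Container value with inconsistent RHS is Container=r.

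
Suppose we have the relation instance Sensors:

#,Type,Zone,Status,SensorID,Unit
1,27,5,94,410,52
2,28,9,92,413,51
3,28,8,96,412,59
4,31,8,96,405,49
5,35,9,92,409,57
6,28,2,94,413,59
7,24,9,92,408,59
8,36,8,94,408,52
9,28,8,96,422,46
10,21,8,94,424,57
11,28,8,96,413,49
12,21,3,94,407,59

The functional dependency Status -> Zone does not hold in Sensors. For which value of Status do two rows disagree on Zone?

94

Status=94: rows 1, 6, 8, 10, 12 → Zone takes values {5, 2, 8, 3} — violation
Status=92: rows 2, 5, 7 → Zone = 9, 9, 9 ✓
Status=96: rows 3, 4, 9, 11 → Zone = 8, 8, 8, 8 ✓
The only Status value with inconsistent Zone is Status=94.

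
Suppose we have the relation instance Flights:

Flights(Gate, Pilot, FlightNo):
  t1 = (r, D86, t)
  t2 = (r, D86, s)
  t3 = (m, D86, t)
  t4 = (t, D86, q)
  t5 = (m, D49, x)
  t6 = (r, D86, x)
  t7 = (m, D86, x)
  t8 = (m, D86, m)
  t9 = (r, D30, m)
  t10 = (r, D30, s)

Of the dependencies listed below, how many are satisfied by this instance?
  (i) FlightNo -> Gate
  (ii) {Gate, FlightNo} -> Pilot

(i) FlightNo -> Gate: FlightNo=t: rows 1, 3 → Gate takes values {r, m} — violation; FlightNo=x: rows 5, 6, 7 → Gate takes values {m, r} — violation; FlightNo=m: rows 8, 9 → Gate takes values {m, r} — violation — fails.
(ii) {Gate, FlightNo} -> Pilot: (Gate=r, FlightNo=s): rows 2, 10 → Pilot takes values {D86, D30} — violation; (Gate=m, FlightNo=x): rows 5, 7 → Pilot takes values {D49, D86} — violation — fails.
None of the 2 dependencies hold.

0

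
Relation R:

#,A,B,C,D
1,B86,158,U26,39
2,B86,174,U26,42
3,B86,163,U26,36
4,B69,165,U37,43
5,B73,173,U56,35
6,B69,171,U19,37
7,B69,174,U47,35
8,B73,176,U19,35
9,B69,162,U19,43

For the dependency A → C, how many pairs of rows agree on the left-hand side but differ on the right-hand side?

6

A=B86: all 3 rows agree on C — 0 pairs.
A=B69: violating pairs (4,6), (4,7), (4,9), (6,7), (7,9) — 5 pairs.
A=B73: violating pairs (5,8) — 1 pair.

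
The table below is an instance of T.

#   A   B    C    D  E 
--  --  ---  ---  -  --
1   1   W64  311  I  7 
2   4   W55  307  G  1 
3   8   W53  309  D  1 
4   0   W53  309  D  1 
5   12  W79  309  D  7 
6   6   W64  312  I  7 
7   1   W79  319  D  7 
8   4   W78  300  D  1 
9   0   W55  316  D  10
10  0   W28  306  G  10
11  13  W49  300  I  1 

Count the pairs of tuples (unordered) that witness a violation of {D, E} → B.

2

(D=I, E=7): all 2 rows agree on B — 0 pairs.
(D=D, E=1): violating pairs (3,8), (4,8) — 2 pairs.
(D=D, E=7): all 2 rows agree on B — 0 pairs.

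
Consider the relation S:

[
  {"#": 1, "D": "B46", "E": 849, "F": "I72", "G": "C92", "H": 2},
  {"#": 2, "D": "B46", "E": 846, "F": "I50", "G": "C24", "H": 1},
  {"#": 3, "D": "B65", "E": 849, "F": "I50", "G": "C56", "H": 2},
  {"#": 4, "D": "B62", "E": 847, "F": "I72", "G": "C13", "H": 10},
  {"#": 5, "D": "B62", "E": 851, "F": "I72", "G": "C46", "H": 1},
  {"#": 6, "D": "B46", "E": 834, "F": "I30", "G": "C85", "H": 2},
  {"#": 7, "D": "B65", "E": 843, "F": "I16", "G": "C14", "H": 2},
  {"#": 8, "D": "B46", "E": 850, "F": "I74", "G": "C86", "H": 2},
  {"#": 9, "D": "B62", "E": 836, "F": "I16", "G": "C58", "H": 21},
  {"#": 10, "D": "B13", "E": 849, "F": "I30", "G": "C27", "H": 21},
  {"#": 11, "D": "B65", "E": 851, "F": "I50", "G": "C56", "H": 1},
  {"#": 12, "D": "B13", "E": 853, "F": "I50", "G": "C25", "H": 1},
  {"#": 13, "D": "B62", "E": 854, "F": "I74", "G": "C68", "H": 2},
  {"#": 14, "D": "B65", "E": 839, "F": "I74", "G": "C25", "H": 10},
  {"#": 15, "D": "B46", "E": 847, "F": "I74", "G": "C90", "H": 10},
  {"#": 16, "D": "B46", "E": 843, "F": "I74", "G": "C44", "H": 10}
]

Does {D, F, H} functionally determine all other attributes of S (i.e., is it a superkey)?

No

Rows 15 and 16 have the same {D, F, H} value (D=B46, F=I74, H=10) but are distinct tuples, so {D, F, H} does not determine every attribute — not a superkey.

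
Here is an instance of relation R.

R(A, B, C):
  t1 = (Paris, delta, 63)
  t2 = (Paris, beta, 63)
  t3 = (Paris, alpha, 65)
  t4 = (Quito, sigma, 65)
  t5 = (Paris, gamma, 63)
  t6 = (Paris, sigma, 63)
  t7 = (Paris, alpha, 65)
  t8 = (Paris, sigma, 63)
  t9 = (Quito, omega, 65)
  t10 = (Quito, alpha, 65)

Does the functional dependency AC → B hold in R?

(A=Paris, C=63): rows 1, 2, 5, 6, 8 → B takes values {delta, beta, gamma, sigma} — violation
(A=Paris, C=65): rows 3, 7 → B = alpha, alpha ✓
(A=Quito, C=65): rows 4, 9, 10 → B takes values {sigma, omega, alpha} — violation
Two rows agree on AC but differ on B, so AC → B does not hold.

No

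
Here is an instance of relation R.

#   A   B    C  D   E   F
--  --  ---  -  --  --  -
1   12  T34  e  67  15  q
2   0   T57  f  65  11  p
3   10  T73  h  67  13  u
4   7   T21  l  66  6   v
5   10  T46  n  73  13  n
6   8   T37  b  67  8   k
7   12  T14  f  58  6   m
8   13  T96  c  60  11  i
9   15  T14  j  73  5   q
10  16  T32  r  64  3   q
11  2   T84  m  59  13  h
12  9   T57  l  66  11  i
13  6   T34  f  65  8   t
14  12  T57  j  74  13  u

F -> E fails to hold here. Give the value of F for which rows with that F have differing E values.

F=q: rows 1, 9, 10 → E takes values {15, 5, 3} — violation
F=p: row 2 → E = 11 ✓
F=u: rows 3, 14 → E = 13, 13 ✓
F=v: row 4 → E = 6 ✓
F=n: row 5 → E = 13 ✓
F=k: row 6 → E = 8 ✓
F=m: row 7 → E = 6 ✓
F=i: rows 8, 12 → E = 11, 11 ✓
F=h: row 11 → E = 13 ✓
F=t: row 13 → E = 8 ✓
The only F value with inconsistent E is F=q.

q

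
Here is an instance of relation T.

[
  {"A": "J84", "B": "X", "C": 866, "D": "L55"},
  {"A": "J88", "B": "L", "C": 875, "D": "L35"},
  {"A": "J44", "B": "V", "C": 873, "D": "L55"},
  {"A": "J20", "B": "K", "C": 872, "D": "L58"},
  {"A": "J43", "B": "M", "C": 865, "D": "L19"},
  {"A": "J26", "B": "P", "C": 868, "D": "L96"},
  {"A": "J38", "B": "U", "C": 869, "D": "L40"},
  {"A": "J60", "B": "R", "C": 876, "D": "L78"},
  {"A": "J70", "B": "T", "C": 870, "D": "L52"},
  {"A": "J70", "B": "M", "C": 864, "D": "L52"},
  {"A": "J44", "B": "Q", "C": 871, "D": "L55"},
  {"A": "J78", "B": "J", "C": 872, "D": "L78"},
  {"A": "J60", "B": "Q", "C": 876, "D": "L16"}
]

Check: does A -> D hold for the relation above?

A=J84: 1 row → D = L55 ✓
A=J88: 1 row → D = L35 ✓
A=J44: 2 rows → D = L55, L55 ✓
A=J20: 1 row → D = L58 ✓
A=J43: 1 row → D = L19 ✓
A=J26: 1 row → D = L96 ✓
A=J38: 1 row → D = L40 ✓
A=J60: 2 rows → D takes values {L78, L16} — violation
A=J70: 2 rows → D = L52, L52 ✓
A=J78: 1 row → D = L78 ✓
Two rows agree on A but differ on D, so A -> D does not hold.

No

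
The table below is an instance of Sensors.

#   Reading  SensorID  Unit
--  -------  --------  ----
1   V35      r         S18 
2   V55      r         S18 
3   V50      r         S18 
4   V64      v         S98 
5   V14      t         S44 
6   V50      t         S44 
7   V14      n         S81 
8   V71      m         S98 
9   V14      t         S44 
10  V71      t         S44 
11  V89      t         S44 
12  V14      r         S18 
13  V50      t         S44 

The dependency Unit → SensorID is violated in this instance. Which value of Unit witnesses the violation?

Unit=S18: rows 1, 2, 3, 12 → SensorID = r, r, r, r ✓
Unit=S98: rows 4, 8 → SensorID takes values {v, m} — violation
Unit=S44: rows 5, 6, 9, 10, 11, 13 → SensorID = t, t, t, t, t, t ✓
Unit=S81: row 7 → SensorID = n ✓
The only Unit value with inconsistent SensorID is Unit=S98.

S98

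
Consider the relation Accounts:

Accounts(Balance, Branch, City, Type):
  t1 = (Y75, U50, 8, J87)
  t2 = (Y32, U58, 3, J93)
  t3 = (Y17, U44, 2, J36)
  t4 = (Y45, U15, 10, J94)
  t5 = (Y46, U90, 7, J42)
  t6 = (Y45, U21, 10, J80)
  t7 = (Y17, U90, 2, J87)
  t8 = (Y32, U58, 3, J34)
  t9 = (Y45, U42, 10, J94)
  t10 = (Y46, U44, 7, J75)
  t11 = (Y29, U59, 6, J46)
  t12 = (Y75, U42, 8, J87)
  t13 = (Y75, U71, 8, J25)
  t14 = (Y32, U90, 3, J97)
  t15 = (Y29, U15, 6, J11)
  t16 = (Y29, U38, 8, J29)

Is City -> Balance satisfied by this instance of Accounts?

No

City=8: rows 1, 12, 13, 16 → Balance takes values {Y75, Y29} — violation
City=3: rows 2, 8, 14 → Balance = Y32, Y32, Y32 ✓
City=2: rows 3, 7 → Balance = Y17, Y17 ✓
City=10: rows 4, 6, 9 → Balance = Y45, Y45, Y45 ✓
City=7: rows 5, 10 → Balance = Y46, Y46 ✓
City=6: rows 11, 15 → Balance = Y29, Y29 ✓
Two rows agree on City but differ on Balance, so City -> Balance does not hold.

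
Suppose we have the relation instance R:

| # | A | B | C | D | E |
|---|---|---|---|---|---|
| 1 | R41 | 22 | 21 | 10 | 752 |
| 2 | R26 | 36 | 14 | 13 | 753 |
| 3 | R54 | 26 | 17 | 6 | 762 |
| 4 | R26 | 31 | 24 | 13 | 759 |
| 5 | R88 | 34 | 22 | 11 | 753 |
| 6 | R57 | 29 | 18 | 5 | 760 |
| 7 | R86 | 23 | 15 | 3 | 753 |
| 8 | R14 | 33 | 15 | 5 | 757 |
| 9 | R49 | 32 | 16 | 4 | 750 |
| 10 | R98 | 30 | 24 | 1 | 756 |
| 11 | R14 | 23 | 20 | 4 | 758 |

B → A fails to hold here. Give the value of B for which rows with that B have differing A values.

23

B=22: row 1 → A = R41 ✓
B=36: row 2 → A = R26 ✓
B=26: row 3 → A = R54 ✓
B=31: row 4 → A = R26 ✓
B=34: row 5 → A = R88 ✓
B=29: row 6 → A = R57 ✓
B=23: rows 7, 11 → A takes values {R86, R14} — violation
B=33: row 8 → A = R14 ✓
B=32: row 9 → A = R49 ✓
B=30: row 10 → A = R98 ✓
The only B value with inconsistent A is B=23.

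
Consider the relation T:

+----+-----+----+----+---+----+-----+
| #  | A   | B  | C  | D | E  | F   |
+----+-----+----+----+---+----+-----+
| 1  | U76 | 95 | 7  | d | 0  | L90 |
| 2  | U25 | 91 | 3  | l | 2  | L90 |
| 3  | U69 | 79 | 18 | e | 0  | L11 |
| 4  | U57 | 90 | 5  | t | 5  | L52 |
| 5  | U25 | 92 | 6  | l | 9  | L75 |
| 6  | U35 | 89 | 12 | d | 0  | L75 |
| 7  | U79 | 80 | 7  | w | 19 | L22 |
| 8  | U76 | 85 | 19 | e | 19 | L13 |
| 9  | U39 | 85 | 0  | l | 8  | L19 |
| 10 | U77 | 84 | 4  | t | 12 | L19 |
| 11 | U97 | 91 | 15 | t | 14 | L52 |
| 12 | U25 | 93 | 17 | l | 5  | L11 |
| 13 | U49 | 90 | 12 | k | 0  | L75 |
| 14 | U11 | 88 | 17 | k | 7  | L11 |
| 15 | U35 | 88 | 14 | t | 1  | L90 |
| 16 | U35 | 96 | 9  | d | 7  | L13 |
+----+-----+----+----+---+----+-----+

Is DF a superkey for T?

No

Rows 4 and 11 have the same DF value (D=t, F=L52) but are distinct tuples, so DF does not determine every attribute — not a superkey.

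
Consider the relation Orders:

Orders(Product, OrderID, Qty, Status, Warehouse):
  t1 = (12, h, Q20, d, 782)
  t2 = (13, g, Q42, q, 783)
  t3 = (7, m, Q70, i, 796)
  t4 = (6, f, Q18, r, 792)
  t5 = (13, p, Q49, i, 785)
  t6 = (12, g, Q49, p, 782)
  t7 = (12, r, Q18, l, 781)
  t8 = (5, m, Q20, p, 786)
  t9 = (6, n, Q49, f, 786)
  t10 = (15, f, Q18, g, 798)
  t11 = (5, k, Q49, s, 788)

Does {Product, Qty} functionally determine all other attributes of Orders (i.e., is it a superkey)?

Yes

All 11 rows have distinct {Product, Qty} values, so {Product, Qty} → (all attributes) holds and {Product, Qty} is a superkey.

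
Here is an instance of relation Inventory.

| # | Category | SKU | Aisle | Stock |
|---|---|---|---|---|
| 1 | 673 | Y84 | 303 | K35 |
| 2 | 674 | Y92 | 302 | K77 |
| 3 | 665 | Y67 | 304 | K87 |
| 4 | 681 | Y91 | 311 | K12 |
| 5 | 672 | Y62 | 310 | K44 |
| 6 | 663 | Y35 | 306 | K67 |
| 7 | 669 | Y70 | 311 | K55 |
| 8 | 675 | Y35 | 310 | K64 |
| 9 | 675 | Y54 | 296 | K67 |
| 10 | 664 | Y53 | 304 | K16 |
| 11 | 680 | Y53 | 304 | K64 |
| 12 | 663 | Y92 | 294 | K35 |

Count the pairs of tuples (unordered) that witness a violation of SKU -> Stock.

SKU=Y92: violating pairs (2,12) — 1 pair.
SKU=Y35: violating pairs (6,8) — 1 pair.
SKU=Y53: violating pairs (10,11) — 1 pair.

3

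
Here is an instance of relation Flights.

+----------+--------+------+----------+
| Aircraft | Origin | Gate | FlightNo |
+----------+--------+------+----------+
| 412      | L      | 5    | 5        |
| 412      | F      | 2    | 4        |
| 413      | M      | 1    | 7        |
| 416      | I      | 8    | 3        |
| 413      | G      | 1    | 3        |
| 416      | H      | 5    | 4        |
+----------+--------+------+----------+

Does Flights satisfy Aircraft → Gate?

Aircraft=412: 2 rows → Gate takes values {5, 2} — violation
Aircraft=413: 2 rows → Gate = 1, 1 ✓
Aircraft=416: 2 rows → Gate takes values {8, 5} — violation
Two rows agree on Aircraft but differ on Gate, so Aircraft → Gate does not hold.

No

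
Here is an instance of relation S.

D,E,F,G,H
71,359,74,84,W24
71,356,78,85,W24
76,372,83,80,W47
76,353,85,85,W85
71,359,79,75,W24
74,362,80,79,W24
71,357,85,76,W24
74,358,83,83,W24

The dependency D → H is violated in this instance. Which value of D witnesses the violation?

D=71: 4 rows → H = W24, W24, W24, W24 ✓
D=76: 2 rows → H takes values {W47, W85} — violation
D=74: 2 rows → H = W24, W24 ✓
The only D value with inconsistent H is D=76.

76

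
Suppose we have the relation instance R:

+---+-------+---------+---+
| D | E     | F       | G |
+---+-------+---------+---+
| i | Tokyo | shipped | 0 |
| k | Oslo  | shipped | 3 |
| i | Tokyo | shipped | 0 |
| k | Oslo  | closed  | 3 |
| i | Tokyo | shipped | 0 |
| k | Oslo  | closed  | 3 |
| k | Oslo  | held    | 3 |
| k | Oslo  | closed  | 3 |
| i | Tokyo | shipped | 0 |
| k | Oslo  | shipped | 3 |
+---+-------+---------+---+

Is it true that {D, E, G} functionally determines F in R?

No

(D=i, E=Tokyo, G=0): 4 rows → F = shipped, shipped, shipped, shipped ✓
(D=k, E=Oslo, G=3): 6 rows → F takes values {shipped, closed, held} — violation
Two rows agree on {D, E, G} but differ on F, so {D, E, G} → F does not hold.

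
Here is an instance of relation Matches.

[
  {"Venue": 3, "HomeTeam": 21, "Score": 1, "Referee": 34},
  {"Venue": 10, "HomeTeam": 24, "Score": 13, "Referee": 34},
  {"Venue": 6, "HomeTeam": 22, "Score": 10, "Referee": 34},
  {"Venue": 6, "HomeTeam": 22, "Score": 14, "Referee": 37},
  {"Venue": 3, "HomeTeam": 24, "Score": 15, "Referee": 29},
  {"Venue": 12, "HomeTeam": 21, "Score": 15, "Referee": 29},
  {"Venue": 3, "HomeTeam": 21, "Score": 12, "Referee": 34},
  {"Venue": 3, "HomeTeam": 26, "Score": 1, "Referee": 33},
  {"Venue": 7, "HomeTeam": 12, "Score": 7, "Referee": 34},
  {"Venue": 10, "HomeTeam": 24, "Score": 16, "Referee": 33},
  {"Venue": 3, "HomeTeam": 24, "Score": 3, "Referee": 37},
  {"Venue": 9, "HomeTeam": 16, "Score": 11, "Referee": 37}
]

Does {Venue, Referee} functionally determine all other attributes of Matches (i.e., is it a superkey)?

No

Two distinct rows share (Venue=3, Referee=34), so {Venue, Referee} does not determine every attribute — not a superkey.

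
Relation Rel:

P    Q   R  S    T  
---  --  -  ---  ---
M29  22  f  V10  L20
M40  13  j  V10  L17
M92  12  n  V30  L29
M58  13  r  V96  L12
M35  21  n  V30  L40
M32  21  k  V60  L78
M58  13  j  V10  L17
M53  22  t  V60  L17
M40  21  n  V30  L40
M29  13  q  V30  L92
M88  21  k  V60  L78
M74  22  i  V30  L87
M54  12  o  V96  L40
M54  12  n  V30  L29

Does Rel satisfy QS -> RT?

(Q=22, S=V10): 1 row → {R,T} = (f, L20) ✓
(Q=13, S=V10): 2 rows → {R,T} = (j, L17), (j, L17) ✓
(Q=12, S=V30): 2 rows → {R,T} = (n, L29), (n, L29) ✓
(Q=13, S=V96): 1 row → {R,T} = (r, L12) ✓
(Q=21, S=V30): 2 rows → {R,T} = (n, L40), (n, L40) ✓
(Q=21, S=V60): 2 rows → {R,T} = (k, L78), (k, L78) ✓
(Q=22, S=V60): 1 row → {R,T} = (t, L17) ✓
(Q=13, S=V30): 1 row → {R,T} = (q, L92) ✓
(Q=22, S=V30): 1 row → {R,T} = (i, L87) ✓
(Q=12, S=V96): 1 row → {R,T} = (o, L40) ✓
Every QS value is associated with a single RT value, so QS -> RT holds.

Yes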